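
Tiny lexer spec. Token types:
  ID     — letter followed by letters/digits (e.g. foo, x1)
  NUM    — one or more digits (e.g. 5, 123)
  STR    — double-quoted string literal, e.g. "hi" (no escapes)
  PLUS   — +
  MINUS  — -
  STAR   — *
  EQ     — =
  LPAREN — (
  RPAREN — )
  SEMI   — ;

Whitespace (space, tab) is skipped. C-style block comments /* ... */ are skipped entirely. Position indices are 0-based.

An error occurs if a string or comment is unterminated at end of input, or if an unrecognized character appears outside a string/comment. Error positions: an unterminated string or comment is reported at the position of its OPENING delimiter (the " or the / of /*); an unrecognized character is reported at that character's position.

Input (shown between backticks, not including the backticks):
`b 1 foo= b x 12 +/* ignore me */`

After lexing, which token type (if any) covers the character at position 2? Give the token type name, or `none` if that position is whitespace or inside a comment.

Answer: NUM

Derivation:
pos=0: emit ID 'b' (now at pos=1)
pos=2: emit NUM '1' (now at pos=3)
pos=4: emit ID 'foo' (now at pos=7)
pos=7: emit EQ '='
pos=9: emit ID 'b' (now at pos=10)
pos=11: emit ID 'x' (now at pos=12)
pos=13: emit NUM '12' (now at pos=15)
pos=16: emit PLUS '+'
pos=17: enter COMMENT mode (saw '/*')
exit COMMENT mode (now at pos=32)
DONE. 8 tokens: [ID, NUM, ID, EQ, ID, ID, NUM, PLUS]
Position 2: char is '1' -> NUM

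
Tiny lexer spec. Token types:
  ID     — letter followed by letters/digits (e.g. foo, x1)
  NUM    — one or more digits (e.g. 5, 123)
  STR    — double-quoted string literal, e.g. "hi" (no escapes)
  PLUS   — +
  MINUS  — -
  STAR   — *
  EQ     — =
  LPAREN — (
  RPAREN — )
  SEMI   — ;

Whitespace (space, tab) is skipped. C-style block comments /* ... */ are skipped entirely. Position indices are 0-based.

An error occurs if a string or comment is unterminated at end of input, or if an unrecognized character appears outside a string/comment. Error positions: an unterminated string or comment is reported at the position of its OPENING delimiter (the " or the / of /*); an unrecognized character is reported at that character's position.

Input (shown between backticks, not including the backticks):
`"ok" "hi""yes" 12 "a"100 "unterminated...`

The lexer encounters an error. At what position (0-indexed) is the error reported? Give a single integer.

pos=0: enter STRING mode
pos=0: emit STR "ok" (now at pos=4)
pos=5: enter STRING mode
pos=5: emit STR "hi" (now at pos=9)
pos=9: enter STRING mode
pos=9: emit STR "yes" (now at pos=14)
pos=15: emit NUM '12' (now at pos=17)
pos=18: enter STRING mode
pos=18: emit STR "a" (now at pos=21)
pos=21: emit NUM '100' (now at pos=24)
pos=25: enter STRING mode
pos=25: ERROR — unterminated string

Answer: 25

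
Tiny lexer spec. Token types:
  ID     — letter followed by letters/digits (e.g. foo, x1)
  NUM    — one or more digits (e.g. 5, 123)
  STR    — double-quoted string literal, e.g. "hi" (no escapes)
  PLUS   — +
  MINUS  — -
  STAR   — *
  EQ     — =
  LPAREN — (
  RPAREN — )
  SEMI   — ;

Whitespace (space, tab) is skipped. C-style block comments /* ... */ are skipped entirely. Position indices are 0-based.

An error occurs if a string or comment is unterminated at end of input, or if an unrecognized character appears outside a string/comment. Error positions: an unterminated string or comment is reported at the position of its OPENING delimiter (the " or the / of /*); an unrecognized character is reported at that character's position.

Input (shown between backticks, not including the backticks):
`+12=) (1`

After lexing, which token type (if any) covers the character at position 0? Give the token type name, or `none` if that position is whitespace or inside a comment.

Answer: PLUS

Derivation:
pos=0: emit PLUS '+'
pos=1: emit NUM '12' (now at pos=3)
pos=3: emit EQ '='
pos=4: emit RPAREN ')'
pos=6: emit LPAREN '('
pos=7: emit NUM '1' (now at pos=8)
DONE. 6 tokens: [PLUS, NUM, EQ, RPAREN, LPAREN, NUM]
Position 0: char is '+' -> PLUS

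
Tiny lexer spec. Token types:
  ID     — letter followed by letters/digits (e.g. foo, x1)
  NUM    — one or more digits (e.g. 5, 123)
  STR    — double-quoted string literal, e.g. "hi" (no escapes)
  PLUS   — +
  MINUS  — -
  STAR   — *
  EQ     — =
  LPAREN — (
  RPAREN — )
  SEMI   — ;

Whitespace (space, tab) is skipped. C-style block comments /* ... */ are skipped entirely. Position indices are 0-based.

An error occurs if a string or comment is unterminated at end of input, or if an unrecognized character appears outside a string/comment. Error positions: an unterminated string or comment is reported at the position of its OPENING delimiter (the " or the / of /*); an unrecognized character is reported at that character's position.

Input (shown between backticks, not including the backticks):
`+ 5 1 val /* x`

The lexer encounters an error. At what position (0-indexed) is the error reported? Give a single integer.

pos=0: emit PLUS '+'
pos=2: emit NUM '5' (now at pos=3)
pos=4: emit NUM '1' (now at pos=5)
pos=6: emit ID 'val' (now at pos=9)
pos=10: enter COMMENT mode (saw '/*')
pos=10: ERROR — unterminated comment (reached EOF)

Answer: 10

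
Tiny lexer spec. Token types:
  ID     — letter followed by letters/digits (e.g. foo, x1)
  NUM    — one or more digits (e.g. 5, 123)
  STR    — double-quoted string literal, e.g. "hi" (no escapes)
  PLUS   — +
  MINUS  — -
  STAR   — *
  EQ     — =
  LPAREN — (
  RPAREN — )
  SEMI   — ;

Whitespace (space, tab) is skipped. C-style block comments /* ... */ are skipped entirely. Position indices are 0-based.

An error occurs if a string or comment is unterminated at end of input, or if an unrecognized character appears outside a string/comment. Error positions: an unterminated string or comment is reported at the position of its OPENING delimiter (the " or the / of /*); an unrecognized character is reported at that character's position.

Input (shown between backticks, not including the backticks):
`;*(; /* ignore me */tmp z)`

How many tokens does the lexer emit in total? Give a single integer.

Answer: 7

Derivation:
pos=0: emit SEMI ';'
pos=1: emit STAR '*'
pos=2: emit LPAREN '('
pos=3: emit SEMI ';'
pos=5: enter COMMENT mode (saw '/*')
exit COMMENT mode (now at pos=20)
pos=20: emit ID 'tmp' (now at pos=23)
pos=24: emit ID 'z' (now at pos=25)
pos=25: emit RPAREN ')'
DONE. 7 tokens: [SEMI, STAR, LPAREN, SEMI, ID, ID, RPAREN]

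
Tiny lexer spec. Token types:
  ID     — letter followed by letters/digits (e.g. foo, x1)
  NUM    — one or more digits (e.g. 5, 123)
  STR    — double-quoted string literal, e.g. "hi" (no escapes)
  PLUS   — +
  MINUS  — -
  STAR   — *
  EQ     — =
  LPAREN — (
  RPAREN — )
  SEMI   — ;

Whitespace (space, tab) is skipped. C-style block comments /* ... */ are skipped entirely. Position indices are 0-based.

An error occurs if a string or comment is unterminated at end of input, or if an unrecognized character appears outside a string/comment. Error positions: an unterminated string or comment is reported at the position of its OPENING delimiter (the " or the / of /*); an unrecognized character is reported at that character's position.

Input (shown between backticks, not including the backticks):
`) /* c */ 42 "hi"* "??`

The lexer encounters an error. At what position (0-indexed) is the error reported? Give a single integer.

pos=0: emit RPAREN ')'
pos=2: enter COMMENT mode (saw '/*')
exit COMMENT mode (now at pos=9)
pos=10: emit NUM '42' (now at pos=12)
pos=13: enter STRING mode
pos=13: emit STR "hi" (now at pos=17)
pos=17: emit STAR '*'
pos=19: enter STRING mode
pos=19: ERROR — unterminated string

Answer: 19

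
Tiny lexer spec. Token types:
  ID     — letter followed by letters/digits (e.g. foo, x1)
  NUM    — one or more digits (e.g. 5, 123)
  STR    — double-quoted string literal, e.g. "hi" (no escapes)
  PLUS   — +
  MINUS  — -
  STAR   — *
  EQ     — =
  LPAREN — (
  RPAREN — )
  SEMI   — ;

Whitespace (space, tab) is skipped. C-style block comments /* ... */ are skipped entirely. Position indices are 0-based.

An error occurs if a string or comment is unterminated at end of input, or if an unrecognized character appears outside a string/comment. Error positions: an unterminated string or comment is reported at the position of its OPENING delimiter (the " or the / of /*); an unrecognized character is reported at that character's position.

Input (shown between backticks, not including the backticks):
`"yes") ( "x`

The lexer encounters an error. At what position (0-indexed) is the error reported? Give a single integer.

pos=0: enter STRING mode
pos=0: emit STR "yes" (now at pos=5)
pos=5: emit RPAREN ')'
pos=7: emit LPAREN '('
pos=9: enter STRING mode
pos=9: ERROR — unterminated string

Answer: 9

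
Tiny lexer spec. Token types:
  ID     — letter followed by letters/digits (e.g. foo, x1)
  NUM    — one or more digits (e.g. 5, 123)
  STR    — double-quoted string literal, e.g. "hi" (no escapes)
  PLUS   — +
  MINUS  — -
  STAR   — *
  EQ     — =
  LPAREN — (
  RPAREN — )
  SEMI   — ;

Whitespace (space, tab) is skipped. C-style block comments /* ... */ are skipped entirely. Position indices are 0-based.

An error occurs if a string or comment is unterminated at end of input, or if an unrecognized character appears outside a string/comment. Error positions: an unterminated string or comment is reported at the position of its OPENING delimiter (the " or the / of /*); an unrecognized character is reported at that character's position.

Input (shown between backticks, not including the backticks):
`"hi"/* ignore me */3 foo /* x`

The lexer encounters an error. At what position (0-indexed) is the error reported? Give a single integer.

pos=0: enter STRING mode
pos=0: emit STR "hi" (now at pos=4)
pos=4: enter COMMENT mode (saw '/*')
exit COMMENT mode (now at pos=19)
pos=19: emit NUM '3' (now at pos=20)
pos=21: emit ID 'foo' (now at pos=24)
pos=25: enter COMMENT mode (saw '/*')
pos=25: ERROR — unterminated comment (reached EOF)

Answer: 25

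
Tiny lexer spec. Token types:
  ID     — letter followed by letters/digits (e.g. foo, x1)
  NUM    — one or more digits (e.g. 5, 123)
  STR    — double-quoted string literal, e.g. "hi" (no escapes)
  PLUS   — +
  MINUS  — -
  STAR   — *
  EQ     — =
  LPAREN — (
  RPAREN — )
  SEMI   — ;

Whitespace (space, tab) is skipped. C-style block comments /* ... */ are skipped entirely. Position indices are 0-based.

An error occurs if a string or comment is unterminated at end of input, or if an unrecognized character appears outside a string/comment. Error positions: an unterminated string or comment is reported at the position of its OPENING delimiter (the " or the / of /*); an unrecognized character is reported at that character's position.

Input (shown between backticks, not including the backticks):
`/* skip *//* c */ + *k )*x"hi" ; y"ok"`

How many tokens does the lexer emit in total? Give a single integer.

pos=0: enter COMMENT mode (saw '/*')
exit COMMENT mode (now at pos=10)
pos=10: enter COMMENT mode (saw '/*')
exit COMMENT mode (now at pos=17)
pos=18: emit PLUS '+'
pos=20: emit STAR '*'
pos=21: emit ID 'k' (now at pos=22)
pos=23: emit RPAREN ')'
pos=24: emit STAR '*'
pos=25: emit ID 'x' (now at pos=26)
pos=26: enter STRING mode
pos=26: emit STR "hi" (now at pos=30)
pos=31: emit SEMI ';'
pos=33: emit ID 'y' (now at pos=34)
pos=34: enter STRING mode
pos=34: emit STR "ok" (now at pos=38)
DONE. 10 tokens: [PLUS, STAR, ID, RPAREN, STAR, ID, STR, SEMI, ID, STR]

Answer: 10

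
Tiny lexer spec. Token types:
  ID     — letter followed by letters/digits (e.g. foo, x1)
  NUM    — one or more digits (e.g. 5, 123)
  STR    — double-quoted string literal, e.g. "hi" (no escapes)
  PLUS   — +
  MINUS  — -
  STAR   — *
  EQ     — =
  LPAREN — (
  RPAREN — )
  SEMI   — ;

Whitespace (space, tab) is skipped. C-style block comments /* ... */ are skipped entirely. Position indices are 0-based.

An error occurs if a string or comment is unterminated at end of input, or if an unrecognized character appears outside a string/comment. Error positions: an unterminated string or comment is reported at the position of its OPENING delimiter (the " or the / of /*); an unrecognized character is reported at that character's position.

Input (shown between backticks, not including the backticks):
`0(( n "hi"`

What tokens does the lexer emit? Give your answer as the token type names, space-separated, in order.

pos=0: emit NUM '0' (now at pos=1)
pos=1: emit LPAREN '('
pos=2: emit LPAREN '('
pos=4: emit ID 'n' (now at pos=5)
pos=6: enter STRING mode
pos=6: emit STR "hi" (now at pos=10)
DONE. 5 tokens: [NUM, LPAREN, LPAREN, ID, STR]

Answer: NUM LPAREN LPAREN ID STR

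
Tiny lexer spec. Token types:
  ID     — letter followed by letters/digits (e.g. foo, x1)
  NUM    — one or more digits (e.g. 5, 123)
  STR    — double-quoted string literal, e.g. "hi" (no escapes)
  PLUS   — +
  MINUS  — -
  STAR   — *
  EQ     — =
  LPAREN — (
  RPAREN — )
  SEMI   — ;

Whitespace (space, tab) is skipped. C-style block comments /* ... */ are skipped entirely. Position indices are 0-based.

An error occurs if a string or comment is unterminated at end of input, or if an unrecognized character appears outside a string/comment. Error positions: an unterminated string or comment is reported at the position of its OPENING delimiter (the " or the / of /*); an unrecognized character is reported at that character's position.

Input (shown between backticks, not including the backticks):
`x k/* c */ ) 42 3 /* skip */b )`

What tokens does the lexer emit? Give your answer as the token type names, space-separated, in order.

Answer: ID ID RPAREN NUM NUM ID RPAREN

Derivation:
pos=0: emit ID 'x' (now at pos=1)
pos=2: emit ID 'k' (now at pos=3)
pos=3: enter COMMENT mode (saw '/*')
exit COMMENT mode (now at pos=10)
pos=11: emit RPAREN ')'
pos=13: emit NUM '42' (now at pos=15)
pos=16: emit NUM '3' (now at pos=17)
pos=18: enter COMMENT mode (saw '/*')
exit COMMENT mode (now at pos=28)
pos=28: emit ID 'b' (now at pos=29)
pos=30: emit RPAREN ')'
DONE. 7 tokens: [ID, ID, RPAREN, NUM, NUM, ID, RPAREN]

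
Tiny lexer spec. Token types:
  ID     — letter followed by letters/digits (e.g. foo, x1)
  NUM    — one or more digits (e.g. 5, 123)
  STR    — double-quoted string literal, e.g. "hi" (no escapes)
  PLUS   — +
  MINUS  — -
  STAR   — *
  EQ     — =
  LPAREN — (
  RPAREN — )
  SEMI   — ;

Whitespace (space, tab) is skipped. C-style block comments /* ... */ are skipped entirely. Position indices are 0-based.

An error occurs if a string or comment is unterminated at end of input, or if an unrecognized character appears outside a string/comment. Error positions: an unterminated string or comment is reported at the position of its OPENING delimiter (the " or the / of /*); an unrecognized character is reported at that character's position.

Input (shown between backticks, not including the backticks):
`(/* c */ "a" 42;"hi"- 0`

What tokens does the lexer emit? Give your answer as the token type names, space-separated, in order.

pos=0: emit LPAREN '('
pos=1: enter COMMENT mode (saw '/*')
exit COMMENT mode (now at pos=8)
pos=9: enter STRING mode
pos=9: emit STR "a" (now at pos=12)
pos=13: emit NUM '42' (now at pos=15)
pos=15: emit SEMI ';'
pos=16: enter STRING mode
pos=16: emit STR "hi" (now at pos=20)
pos=20: emit MINUS '-'
pos=22: emit NUM '0' (now at pos=23)
DONE. 7 tokens: [LPAREN, STR, NUM, SEMI, STR, MINUS, NUM]

Answer: LPAREN STR NUM SEMI STR MINUS NUM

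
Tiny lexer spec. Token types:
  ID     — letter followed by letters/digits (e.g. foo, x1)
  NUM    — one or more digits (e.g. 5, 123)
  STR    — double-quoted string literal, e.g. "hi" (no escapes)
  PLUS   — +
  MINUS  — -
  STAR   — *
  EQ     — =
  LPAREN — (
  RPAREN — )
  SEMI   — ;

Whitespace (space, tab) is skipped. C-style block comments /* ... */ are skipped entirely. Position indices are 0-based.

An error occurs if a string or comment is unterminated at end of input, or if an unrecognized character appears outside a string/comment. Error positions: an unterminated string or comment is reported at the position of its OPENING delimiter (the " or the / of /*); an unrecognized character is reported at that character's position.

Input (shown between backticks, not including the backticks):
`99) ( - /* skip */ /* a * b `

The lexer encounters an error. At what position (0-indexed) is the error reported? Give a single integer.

Answer: 19

Derivation:
pos=0: emit NUM '99' (now at pos=2)
pos=2: emit RPAREN ')'
pos=4: emit LPAREN '('
pos=6: emit MINUS '-'
pos=8: enter COMMENT mode (saw '/*')
exit COMMENT mode (now at pos=18)
pos=19: enter COMMENT mode (saw '/*')
pos=19: ERROR — unterminated comment (reached EOF)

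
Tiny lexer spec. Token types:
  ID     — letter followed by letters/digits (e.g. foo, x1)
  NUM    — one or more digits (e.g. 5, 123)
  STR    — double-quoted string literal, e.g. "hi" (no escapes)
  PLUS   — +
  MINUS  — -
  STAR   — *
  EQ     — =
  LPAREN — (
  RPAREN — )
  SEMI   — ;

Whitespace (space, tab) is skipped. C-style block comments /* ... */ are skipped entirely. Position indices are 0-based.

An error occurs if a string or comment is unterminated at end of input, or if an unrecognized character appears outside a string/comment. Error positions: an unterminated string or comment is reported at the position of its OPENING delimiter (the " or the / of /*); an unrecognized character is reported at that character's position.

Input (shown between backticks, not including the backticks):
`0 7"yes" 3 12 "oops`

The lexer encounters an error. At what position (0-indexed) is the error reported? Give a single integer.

Answer: 14

Derivation:
pos=0: emit NUM '0' (now at pos=1)
pos=2: emit NUM '7' (now at pos=3)
pos=3: enter STRING mode
pos=3: emit STR "yes" (now at pos=8)
pos=9: emit NUM '3' (now at pos=10)
pos=11: emit NUM '12' (now at pos=13)
pos=14: enter STRING mode
pos=14: ERROR — unterminated string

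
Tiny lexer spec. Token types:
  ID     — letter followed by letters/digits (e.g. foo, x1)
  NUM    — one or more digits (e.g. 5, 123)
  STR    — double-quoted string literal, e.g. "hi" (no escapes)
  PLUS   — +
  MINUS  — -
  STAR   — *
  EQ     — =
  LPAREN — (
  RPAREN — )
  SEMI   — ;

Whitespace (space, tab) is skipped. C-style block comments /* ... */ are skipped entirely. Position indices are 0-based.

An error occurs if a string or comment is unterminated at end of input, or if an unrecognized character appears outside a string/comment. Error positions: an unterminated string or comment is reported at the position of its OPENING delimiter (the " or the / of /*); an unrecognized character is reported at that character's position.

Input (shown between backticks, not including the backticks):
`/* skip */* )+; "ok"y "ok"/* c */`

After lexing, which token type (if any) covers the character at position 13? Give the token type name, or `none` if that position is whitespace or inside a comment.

pos=0: enter COMMENT mode (saw '/*')
exit COMMENT mode (now at pos=10)
pos=10: emit STAR '*'
pos=12: emit RPAREN ')'
pos=13: emit PLUS '+'
pos=14: emit SEMI ';'
pos=16: enter STRING mode
pos=16: emit STR "ok" (now at pos=20)
pos=20: emit ID 'y' (now at pos=21)
pos=22: enter STRING mode
pos=22: emit STR "ok" (now at pos=26)
pos=26: enter COMMENT mode (saw '/*')
exit COMMENT mode (now at pos=33)
DONE. 7 tokens: [STAR, RPAREN, PLUS, SEMI, STR, ID, STR]
Position 13: char is '+' -> PLUS

Answer: PLUS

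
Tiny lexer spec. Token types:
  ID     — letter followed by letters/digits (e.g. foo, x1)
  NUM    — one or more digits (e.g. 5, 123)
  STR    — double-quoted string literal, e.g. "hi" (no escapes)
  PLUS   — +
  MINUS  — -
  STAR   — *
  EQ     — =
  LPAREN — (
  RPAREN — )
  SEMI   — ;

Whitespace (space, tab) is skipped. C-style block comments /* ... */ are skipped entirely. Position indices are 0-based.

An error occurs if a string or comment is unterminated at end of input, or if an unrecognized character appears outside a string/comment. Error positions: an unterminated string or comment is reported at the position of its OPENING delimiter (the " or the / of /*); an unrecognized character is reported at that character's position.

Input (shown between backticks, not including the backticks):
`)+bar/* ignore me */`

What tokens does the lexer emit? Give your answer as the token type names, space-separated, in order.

pos=0: emit RPAREN ')'
pos=1: emit PLUS '+'
pos=2: emit ID 'bar' (now at pos=5)
pos=5: enter COMMENT mode (saw '/*')
exit COMMENT mode (now at pos=20)
DONE. 3 tokens: [RPAREN, PLUS, ID]

Answer: RPAREN PLUS ID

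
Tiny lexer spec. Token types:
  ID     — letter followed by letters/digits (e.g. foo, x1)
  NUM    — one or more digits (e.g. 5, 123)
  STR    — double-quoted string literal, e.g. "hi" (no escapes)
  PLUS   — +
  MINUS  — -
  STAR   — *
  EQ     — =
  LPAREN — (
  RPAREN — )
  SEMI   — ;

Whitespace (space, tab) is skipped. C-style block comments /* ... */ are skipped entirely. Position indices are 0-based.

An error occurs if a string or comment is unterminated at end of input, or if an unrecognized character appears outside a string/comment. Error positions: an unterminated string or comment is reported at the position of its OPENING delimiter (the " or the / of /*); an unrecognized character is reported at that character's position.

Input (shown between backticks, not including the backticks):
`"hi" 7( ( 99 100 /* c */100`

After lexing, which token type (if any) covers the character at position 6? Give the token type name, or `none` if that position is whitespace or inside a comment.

Answer: LPAREN

Derivation:
pos=0: enter STRING mode
pos=0: emit STR "hi" (now at pos=4)
pos=5: emit NUM '7' (now at pos=6)
pos=6: emit LPAREN '('
pos=8: emit LPAREN '('
pos=10: emit NUM '99' (now at pos=12)
pos=13: emit NUM '100' (now at pos=16)
pos=17: enter COMMENT mode (saw '/*')
exit COMMENT mode (now at pos=24)
pos=24: emit NUM '100' (now at pos=27)
DONE. 7 tokens: [STR, NUM, LPAREN, LPAREN, NUM, NUM, NUM]
Position 6: char is '(' -> LPAREN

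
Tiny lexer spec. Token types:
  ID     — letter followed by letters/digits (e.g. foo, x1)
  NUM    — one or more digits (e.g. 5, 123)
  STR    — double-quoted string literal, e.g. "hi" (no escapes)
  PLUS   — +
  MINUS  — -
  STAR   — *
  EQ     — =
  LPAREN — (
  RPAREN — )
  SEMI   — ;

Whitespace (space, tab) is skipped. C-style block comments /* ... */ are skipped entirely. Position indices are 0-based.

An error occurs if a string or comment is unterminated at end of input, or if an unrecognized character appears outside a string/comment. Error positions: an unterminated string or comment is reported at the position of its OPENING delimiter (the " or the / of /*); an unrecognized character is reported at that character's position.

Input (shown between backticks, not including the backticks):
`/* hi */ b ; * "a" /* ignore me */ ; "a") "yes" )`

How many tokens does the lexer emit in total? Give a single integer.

Answer: 9

Derivation:
pos=0: enter COMMENT mode (saw '/*')
exit COMMENT mode (now at pos=8)
pos=9: emit ID 'b' (now at pos=10)
pos=11: emit SEMI ';'
pos=13: emit STAR '*'
pos=15: enter STRING mode
pos=15: emit STR "a" (now at pos=18)
pos=19: enter COMMENT mode (saw '/*')
exit COMMENT mode (now at pos=34)
pos=35: emit SEMI ';'
pos=37: enter STRING mode
pos=37: emit STR "a" (now at pos=40)
pos=40: emit RPAREN ')'
pos=42: enter STRING mode
pos=42: emit STR "yes" (now at pos=47)
pos=48: emit RPAREN ')'
DONE. 9 tokens: [ID, SEMI, STAR, STR, SEMI, STR, RPAREN, STR, RPAREN]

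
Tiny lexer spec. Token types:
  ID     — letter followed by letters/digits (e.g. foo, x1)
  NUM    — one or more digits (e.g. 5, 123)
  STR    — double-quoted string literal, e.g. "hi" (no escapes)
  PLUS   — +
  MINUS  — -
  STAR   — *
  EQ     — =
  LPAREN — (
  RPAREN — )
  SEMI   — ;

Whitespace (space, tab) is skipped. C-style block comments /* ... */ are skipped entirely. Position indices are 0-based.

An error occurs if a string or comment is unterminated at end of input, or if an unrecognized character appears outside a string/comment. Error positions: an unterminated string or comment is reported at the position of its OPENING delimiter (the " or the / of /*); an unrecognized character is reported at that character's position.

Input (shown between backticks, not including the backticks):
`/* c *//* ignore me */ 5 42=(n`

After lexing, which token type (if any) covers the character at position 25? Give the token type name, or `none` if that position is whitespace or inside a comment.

Answer: NUM

Derivation:
pos=0: enter COMMENT mode (saw '/*')
exit COMMENT mode (now at pos=7)
pos=7: enter COMMENT mode (saw '/*')
exit COMMENT mode (now at pos=22)
pos=23: emit NUM '5' (now at pos=24)
pos=25: emit NUM '42' (now at pos=27)
pos=27: emit EQ '='
pos=28: emit LPAREN '('
pos=29: emit ID 'n' (now at pos=30)
DONE. 5 tokens: [NUM, NUM, EQ, LPAREN, ID]
Position 25: char is '4' -> NUM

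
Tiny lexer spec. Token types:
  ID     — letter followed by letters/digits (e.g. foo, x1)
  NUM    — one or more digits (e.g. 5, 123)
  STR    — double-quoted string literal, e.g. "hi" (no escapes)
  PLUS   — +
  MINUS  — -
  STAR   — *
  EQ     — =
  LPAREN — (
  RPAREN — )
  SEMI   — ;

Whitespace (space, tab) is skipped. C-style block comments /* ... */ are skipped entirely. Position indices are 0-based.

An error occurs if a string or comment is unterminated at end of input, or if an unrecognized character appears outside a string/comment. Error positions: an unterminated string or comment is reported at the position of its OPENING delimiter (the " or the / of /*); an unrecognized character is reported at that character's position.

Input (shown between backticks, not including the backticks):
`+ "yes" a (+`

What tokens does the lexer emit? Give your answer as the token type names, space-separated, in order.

pos=0: emit PLUS '+'
pos=2: enter STRING mode
pos=2: emit STR "yes" (now at pos=7)
pos=8: emit ID 'a' (now at pos=9)
pos=10: emit LPAREN '('
pos=11: emit PLUS '+'
DONE. 5 tokens: [PLUS, STR, ID, LPAREN, PLUS]

Answer: PLUS STR ID LPAREN PLUS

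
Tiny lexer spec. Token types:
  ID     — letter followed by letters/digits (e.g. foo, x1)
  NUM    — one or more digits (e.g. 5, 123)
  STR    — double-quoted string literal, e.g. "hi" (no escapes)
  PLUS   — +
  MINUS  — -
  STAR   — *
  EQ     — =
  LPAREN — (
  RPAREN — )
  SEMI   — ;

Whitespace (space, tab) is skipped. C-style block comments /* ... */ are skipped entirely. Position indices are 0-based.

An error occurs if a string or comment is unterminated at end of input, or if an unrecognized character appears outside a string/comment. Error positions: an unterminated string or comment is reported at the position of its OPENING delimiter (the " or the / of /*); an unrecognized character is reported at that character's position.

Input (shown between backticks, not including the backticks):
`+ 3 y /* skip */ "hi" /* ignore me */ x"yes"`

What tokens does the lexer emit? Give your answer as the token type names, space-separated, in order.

pos=0: emit PLUS '+'
pos=2: emit NUM '3' (now at pos=3)
pos=4: emit ID 'y' (now at pos=5)
pos=6: enter COMMENT mode (saw '/*')
exit COMMENT mode (now at pos=16)
pos=17: enter STRING mode
pos=17: emit STR "hi" (now at pos=21)
pos=22: enter COMMENT mode (saw '/*')
exit COMMENT mode (now at pos=37)
pos=38: emit ID 'x' (now at pos=39)
pos=39: enter STRING mode
pos=39: emit STR "yes" (now at pos=44)
DONE. 6 tokens: [PLUS, NUM, ID, STR, ID, STR]

Answer: PLUS NUM ID STR ID STR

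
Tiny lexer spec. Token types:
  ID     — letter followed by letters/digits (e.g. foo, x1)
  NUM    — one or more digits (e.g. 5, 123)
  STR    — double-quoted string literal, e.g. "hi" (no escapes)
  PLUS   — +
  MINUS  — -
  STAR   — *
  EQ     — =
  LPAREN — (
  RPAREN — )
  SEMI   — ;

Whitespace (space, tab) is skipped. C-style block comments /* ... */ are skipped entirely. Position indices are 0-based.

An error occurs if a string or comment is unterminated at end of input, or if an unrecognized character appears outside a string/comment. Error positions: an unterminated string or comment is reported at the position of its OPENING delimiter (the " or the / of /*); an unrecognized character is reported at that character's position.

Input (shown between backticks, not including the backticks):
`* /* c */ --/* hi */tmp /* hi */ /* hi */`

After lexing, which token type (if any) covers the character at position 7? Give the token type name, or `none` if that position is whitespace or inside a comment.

Answer: none

Derivation:
pos=0: emit STAR '*'
pos=2: enter COMMENT mode (saw '/*')
exit COMMENT mode (now at pos=9)
pos=10: emit MINUS '-'
pos=11: emit MINUS '-'
pos=12: enter COMMENT mode (saw '/*')
exit COMMENT mode (now at pos=20)
pos=20: emit ID 'tmp' (now at pos=23)
pos=24: enter COMMENT mode (saw '/*')
exit COMMENT mode (now at pos=32)
pos=33: enter COMMENT mode (saw '/*')
exit COMMENT mode (now at pos=41)
DONE. 4 tokens: [STAR, MINUS, MINUS, ID]
Position 7: char is '*' -> none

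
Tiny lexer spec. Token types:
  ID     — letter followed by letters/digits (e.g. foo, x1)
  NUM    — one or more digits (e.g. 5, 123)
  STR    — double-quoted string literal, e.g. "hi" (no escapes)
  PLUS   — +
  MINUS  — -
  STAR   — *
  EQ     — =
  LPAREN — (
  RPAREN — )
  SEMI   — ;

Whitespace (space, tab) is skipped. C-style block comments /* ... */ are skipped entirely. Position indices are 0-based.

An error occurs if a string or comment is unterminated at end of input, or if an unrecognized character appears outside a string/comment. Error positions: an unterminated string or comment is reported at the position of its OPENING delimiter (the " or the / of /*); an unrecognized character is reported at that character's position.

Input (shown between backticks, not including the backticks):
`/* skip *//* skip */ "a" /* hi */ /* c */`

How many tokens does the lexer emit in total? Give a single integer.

pos=0: enter COMMENT mode (saw '/*')
exit COMMENT mode (now at pos=10)
pos=10: enter COMMENT mode (saw '/*')
exit COMMENT mode (now at pos=20)
pos=21: enter STRING mode
pos=21: emit STR "a" (now at pos=24)
pos=25: enter COMMENT mode (saw '/*')
exit COMMENT mode (now at pos=33)
pos=34: enter COMMENT mode (saw '/*')
exit COMMENT mode (now at pos=41)
DONE. 1 tokens: [STR]

Answer: 1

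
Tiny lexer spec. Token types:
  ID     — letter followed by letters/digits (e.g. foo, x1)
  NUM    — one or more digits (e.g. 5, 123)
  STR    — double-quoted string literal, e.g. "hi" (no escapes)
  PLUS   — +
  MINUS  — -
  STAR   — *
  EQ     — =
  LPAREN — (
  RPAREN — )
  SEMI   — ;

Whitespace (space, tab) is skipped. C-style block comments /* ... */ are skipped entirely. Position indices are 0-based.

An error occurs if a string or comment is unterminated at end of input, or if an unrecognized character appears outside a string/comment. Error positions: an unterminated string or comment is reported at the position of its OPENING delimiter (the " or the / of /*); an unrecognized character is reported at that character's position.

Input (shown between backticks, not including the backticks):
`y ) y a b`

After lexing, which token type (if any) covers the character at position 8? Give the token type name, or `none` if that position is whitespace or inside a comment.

pos=0: emit ID 'y' (now at pos=1)
pos=2: emit RPAREN ')'
pos=4: emit ID 'y' (now at pos=5)
pos=6: emit ID 'a' (now at pos=7)
pos=8: emit ID 'b' (now at pos=9)
DONE. 5 tokens: [ID, RPAREN, ID, ID, ID]
Position 8: char is 'b' -> ID

Answer: ID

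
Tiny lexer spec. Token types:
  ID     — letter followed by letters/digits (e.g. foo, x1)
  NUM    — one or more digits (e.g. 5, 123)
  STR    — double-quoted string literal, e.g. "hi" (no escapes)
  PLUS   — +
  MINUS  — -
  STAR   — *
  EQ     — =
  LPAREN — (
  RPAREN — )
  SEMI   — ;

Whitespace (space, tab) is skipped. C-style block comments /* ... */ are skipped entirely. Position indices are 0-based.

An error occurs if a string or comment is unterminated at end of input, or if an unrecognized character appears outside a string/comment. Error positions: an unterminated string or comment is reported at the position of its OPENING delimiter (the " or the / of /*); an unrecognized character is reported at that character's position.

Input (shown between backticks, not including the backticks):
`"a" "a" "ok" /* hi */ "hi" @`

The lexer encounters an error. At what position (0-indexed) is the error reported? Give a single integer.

Answer: 27

Derivation:
pos=0: enter STRING mode
pos=0: emit STR "a" (now at pos=3)
pos=4: enter STRING mode
pos=4: emit STR "a" (now at pos=7)
pos=8: enter STRING mode
pos=8: emit STR "ok" (now at pos=12)
pos=13: enter COMMENT mode (saw '/*')
exit COMMENT mode (now at pos=21)
pos=22: enter STRING mode
pos=22: emit STR "hi" (now at pos=26)
pos=27: ERROR — unrecognized char '@'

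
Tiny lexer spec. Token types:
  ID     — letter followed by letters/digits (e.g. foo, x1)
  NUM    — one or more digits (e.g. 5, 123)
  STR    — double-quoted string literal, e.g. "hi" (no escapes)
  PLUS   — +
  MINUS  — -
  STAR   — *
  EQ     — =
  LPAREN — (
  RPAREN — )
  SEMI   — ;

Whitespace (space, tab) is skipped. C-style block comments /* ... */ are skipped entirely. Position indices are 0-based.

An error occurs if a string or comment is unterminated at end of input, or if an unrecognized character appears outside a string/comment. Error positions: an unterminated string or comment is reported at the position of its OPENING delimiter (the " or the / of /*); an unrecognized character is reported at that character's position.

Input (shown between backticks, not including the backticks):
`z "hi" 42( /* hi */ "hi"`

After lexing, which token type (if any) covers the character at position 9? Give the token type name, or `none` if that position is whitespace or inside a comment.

Answer: LPAREN

Derivation:
pos=0: emit ID 'z' (now at pos=1)
pos=2: enter STRING mode
pos=2: emit STR "hi" (now at pos=6)
pos=7: emit NUM '42' (now at pos=9)
pos=9: emit LPAREN '('
pos=11: enter COMMENT mode (saw '/*')
exit COMMENT mode (now at pos=19)
pos=20: enter STRING mode
pos=20: emit STR "hi" (now at pos=24)
DONE. 5 tokens: [ID, STR, NUM, LPAREN, STR]
Position 9: char is '(' -> LPAREN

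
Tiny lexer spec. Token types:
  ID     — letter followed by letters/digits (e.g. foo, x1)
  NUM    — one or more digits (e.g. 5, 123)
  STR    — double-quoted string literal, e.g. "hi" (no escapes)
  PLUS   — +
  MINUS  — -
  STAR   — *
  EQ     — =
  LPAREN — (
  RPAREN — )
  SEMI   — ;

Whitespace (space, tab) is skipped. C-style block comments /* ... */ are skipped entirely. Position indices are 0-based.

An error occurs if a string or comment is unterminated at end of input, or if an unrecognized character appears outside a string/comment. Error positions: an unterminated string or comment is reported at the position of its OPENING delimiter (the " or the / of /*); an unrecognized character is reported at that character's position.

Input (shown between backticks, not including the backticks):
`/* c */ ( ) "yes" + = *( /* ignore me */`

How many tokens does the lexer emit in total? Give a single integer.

Answer: 7

Derivation:
pos=0: enter COMMENT mode (saw '/*')
exit COMMENT mode (now at pos=7)
pos=8: emit LPAREN '('
pos=10: emit RPAREN ')'
pos=12: enter STRING mode
pos=12: emit STR "yes" (now at pos=17)
pos=18: emit PLUS '+'
pos=20: emit EQ '='
pos=22: emit STAR '*'
pos=23: emit LPAREN '('
pos=25: enter COMMENT mode (saw '/*')
exit COMMENT mode (now at pos=40)
DONE. 7 tokens: [LPAREN, RPAREN, STR, PLUS, EQ, STAR, LPAREN]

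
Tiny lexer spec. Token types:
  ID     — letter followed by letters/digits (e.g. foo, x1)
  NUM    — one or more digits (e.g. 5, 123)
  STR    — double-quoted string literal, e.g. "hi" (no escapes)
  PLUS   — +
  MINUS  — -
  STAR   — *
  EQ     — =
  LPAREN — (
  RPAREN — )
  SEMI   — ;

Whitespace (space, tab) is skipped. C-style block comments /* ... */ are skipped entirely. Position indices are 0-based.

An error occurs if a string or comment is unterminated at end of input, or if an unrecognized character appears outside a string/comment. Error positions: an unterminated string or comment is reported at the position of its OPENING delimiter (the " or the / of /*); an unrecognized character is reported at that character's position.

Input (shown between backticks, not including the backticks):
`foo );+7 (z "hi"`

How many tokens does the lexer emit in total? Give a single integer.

pos=0: emit ID 'foo' (now at pos=3)
pos=4: emit RPAREN ')'
pos=5: emit SEMI ';'
pos=6: emit PLUS '+'
pos=7: emit NUM '7' (now at pos=8)
pos=9: emit LPAREN '('
pos=10: emit ID 'z' (now at pos=11)
pos=12: enter STRING mode
pos=12: emit STR "hi" (now at pos=16)
DONE. 8 tokens: [ID, RPAREN, SEMI, PLUS, NUM, LPAREN, ID, STR]

Answer: 8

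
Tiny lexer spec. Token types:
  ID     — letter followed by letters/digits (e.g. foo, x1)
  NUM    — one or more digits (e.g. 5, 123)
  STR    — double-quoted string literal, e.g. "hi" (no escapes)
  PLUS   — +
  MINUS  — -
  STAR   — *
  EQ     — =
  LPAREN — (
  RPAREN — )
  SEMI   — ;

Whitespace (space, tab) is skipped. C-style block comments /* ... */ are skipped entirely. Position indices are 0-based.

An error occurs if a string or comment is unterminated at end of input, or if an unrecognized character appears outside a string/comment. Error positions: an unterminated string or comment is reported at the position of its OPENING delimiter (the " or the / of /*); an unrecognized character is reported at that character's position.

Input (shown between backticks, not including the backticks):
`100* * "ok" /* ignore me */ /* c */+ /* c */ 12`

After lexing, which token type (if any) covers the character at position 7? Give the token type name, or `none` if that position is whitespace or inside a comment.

pos=0: emit NUM '100' (now at pos=3)
pos=3: emit STAR '*'
pos=5: emit STAR '*'
pos=7: enter STRING mode
pos=7: emit STR "ok" (now at pos=11)
pos=12: enter COMMENT mode (saw '/*')
exit COMMENT mode (now at pos=27)
pos=28: enter COMMENT mode (saw '/*')
exit COMMENT mode (now at pos=35)
pos=35: emit PLUS '+'
pos=37: enter COMMENT mode (saw '/*')
exit COMMENT mode (now at pos=44)
pos=45: emit NUM '12' (now at pos=47)
DONE. 6 tokens: [NUM, STAR, STAR, STR, PLUS, NUM]
Position 7: char is '"' -> STR

Answer: STR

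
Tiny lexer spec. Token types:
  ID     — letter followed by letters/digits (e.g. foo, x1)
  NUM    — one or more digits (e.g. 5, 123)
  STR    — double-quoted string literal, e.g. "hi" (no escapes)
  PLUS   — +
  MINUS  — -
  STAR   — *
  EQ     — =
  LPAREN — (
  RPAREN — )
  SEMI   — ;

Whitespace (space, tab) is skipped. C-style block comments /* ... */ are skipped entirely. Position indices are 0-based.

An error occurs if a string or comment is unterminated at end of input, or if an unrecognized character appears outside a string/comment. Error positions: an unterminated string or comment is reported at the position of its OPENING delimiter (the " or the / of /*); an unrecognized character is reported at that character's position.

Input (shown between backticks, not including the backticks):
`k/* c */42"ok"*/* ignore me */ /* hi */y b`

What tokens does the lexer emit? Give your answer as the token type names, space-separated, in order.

pos=0: emit ID 'k' (now at pos=1)
pos=1: enter COMMENT mode (saw '/*')
exit COMMENT mode (now at pos=8)
pos=8: emit NUM '42' (now at pos=10)
pos=10: enter STRING mode
pos=10: emit STR "ok" (now at pos=14)
pos=14: emit STAR '*'
pos=15: enter COMMENT mode (saw '/*')
exit COMMENT mode (now at pos=30)
pos=31: enter COMMENT mode (saw '/*')
exit COMMENT mode (now at pos=39)
pos=39: emit ID 'y' (now at pos=40)
pos=41: emit ID 'b' (now at pos=42)
DONE. 6 tokens: [ID, NUM, STR, STAR, ID, ID]

Answer: ID NUM STR STAR ID ID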